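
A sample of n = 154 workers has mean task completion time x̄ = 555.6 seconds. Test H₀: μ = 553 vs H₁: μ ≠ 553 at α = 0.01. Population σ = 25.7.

z = (x̄ - μ₀)/(σ/√n) = (555.6 - 553)/(25.7/√154) = 1.255. Critical value: ±2.576. Since |1.255| ≤ 2.576, Fail to reject H₀.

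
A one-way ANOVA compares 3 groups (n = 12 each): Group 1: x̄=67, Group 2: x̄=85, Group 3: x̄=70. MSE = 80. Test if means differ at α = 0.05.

Grand mean = 74.0. SS_between = 2232.0, MS_between = 1116.0. F = 13.95, F_crit ≈ 3.285. Reject H₀.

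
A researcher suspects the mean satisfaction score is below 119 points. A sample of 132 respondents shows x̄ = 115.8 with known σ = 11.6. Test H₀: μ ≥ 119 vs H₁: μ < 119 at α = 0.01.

z = -3.169. Critical value: -2.33. Reject H₀.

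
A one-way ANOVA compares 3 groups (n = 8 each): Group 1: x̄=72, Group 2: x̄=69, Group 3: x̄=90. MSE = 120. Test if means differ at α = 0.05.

Grand mean = 77.0. SS_between = 2064.0, MS_between = 1032.0. F = 8.6, F_crit ≈ 3.467. Reject H₀.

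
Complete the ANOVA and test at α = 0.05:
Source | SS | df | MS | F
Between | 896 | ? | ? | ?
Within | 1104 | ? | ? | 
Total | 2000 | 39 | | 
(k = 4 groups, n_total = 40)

df_between = 3, df_within = 36. MS_between = 298.67, MS_within = 30.67. F = 9.739, F_crit ≈ 2.866. Reject H₀.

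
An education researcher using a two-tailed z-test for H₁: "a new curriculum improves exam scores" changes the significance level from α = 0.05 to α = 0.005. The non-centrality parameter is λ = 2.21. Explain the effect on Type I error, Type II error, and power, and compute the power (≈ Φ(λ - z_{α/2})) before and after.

Decreasing α from 0.05 to 0.005:
• Type I error rate decreases (α is the Type I rate by definition).
• Critical value moves from z_{α/2} = 1.96 to 2.807, so power = Φ(λ - z_{α/2}) goes from Φ(2.21 - 1.96) = 0.599 to Φ(2.21 - 2.807) = 0.275.
• Type II error rate β = 1 - power therefore increases (0.401 → 0.725).
Appropriate when false positives are costly — here, adopting a curriculum that gives no real benefit — disruption for nothing.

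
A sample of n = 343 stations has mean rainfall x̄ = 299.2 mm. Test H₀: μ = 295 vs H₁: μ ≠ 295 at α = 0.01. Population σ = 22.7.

z = (x̄ - μ₀)/(σ/√n) = (299.2 - 295)/(22.7/√343) = 3.427. Critical value: ±2.576. Since |3.427| > 2.576, Reject H₀.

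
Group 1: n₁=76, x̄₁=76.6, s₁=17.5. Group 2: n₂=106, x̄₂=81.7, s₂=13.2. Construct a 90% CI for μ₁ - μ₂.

Difference = -5.1. SE = √(17.5²/76 + 13.2²/106) = 2.382. CI = (-9.02, -1.18)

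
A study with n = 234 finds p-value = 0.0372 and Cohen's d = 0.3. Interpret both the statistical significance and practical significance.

Statistically significant (p = 0.0372 < 0.05). Cohen's d = 0.3 indicates a small effect size. Both statistical and practical significance should be considered.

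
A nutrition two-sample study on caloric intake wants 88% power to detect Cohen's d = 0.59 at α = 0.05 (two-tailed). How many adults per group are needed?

z_{α/2} = 1.96, z_β = Φ⁻¹(0.88) = 1.175. For medium effect (d = 0.59): n per group = 2(z_{α/2} + z_β)²/d² = 2(1.96 + 1.175)²/0.59² = 56.5 → 57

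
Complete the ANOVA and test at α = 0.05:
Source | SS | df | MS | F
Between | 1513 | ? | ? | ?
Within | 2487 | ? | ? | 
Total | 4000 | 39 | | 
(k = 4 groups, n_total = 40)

df_between = 3, df_within = 36. MS_between = 504.33, MS_within = 69.08. F = 7.3, F_crit ≈ 2.866. Reject H₀.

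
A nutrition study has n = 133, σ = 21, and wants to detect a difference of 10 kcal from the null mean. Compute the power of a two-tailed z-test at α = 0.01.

SE = σ/√n = 21/√133 = 1.821. Non-centrality λ = d/SE = 10/1.821 = 5.492. Power ≈ Φ(λ - z_{α/2}) = Φ(5.492 - 2.576) = Φ(2.916) = 0.998.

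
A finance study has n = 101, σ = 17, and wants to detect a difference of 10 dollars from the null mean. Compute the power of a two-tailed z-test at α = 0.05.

SE = σ/√n = 17/√101 = 1.692. Non-centrality λ = d/SE = 10/1.692 = 5.912. Power ≈ Φ(λ - z_{α/2}) = Φ(5.912 - 1.96) = Φ(3.952) = 1.0.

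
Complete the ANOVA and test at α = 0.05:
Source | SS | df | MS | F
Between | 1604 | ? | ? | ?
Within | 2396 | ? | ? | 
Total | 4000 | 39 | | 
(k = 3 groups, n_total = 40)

df_between = 2, df_within = 37. MS_between = 802.0, MS_within = 64.76. F = 12.385, F_crit ≈ 3.252. Reject H₀.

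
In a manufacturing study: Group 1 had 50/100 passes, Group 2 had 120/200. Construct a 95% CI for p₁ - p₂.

p̂₁ = 0.5, p̂₂ = 0.6. Difference = -0.1. CI = (-0.219, 0.019)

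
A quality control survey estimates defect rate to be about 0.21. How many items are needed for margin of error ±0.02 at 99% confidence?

n = z²p(1-p)/E² = 2.576²×0.21×0.79/0.02² = 2752.2 → n = 2753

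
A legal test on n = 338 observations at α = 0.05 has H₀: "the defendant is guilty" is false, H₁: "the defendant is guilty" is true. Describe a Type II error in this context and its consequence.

Type II error: failing to reject H₀ when it is false — concluding that the defendant is guilty is not supported when in fact it is. Consequence: acquitting a guilty person.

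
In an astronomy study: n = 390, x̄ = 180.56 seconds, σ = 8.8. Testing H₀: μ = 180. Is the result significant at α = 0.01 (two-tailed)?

z = (180.56 - 180)/(8.8/√390) = 1.257. Since |z| ≤ 2.576, not significant at α = 0.01.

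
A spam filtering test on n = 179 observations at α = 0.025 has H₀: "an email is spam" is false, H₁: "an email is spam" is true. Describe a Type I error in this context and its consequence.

Type I error: rejecting H₀ when it is true — concluding that an email is spam when in fact it is not. Consequence: a legitimate email is sent to the spam folder and the user misses it.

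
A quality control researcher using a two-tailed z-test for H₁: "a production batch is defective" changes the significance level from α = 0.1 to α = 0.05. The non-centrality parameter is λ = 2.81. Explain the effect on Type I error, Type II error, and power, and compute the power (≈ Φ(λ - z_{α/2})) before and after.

Decreasing α from 0.1 to 0.05:
• Type I error rate decreases (α is the Type I rate by definition).
• Critical value moves from z_{α/2} = 1.645 to 1.96, so power = Φ(λ - z_{α/2}) goes from Φ(2.81 - 1.645) = 0.878 to Φ(2.81 - 1.96) = 0.802.
• Type II error rate β = 1 - power therefore increases (0.122 → 0.198).
Appropriate when false positives are costly — here, scrapping a good batch — wasted material and cost for no reason.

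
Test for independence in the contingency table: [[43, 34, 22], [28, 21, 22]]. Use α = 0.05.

χ² = 1.675. df = 2, critical = 5.991. Fail to reject H₀. No evidence of dependence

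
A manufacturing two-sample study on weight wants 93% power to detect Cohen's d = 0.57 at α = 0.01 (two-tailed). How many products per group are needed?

z_{α/2} = 2.576, z_β = Φ⁻¹(0.93) = 1.476. For medium effect (d = 0.57): n per group = 2(z_{α/2} + z_β)²/d² = 2(2.576 + 1.476)²/0.57² = 101.1 → 102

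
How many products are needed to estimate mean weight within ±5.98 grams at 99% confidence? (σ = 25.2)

n = (z*σ/E)² = (2.576×25.2/5.98)² = 117.8 → n = 118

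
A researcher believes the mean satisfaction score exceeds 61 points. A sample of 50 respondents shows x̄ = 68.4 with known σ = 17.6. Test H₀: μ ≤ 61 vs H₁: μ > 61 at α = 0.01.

z = 2.973. Critical value: 2.33. Reject H₀.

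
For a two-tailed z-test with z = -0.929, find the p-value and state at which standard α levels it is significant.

p = 2·P(Z > |-0.929|) = 2·(1 - Φ(0.929)) ≈ 0.3529. Not significant at any standard level.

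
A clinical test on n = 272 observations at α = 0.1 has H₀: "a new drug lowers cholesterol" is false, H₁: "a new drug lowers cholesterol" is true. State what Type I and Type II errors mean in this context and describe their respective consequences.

Type I (false positive): concluding that a new drug lowers cholesterol when it is not — approving an ineffective drug — patients take a useless medication and may skip effective alternatives. Type II (false negative): failing to conclude that a new drug lowers cholesterol when it is — shelving an effective drug — patients miss out on a treatment that would have helped. Which is costlier depends on domain priorities and is a judgement call rather than a statistical fact.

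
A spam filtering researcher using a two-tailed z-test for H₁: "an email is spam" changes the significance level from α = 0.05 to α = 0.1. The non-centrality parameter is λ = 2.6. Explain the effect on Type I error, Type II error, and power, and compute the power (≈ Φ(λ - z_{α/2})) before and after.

Increasing α from 0.05 to 0.1:
• Type I error rate increases (α is the Type I rate by definition).
• Critical value moves from z_{α/2} = 1.96 to 1.645, so power = Φ(λ - z_{α/2}) goes from Φ(2.6 - 1.96) = 0.739 to Φ(2.6 - 1.645) = 0.83.
• Type II error rate β = 1 - power therefore decreases (0.261 → 0.17).
Appropriate when false negatives are costly — here, a spam email lands in the inbox.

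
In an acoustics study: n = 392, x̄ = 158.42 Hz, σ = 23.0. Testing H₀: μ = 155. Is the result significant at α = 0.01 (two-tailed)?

z = (158.42 - 155)/(23.0/√392) = 2.944. Since |z| > 2.576, significant at α = 0.01.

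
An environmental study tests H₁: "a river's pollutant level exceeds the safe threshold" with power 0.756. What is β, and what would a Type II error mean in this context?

β = 1 - power = 1 - 0.756 = 0.244. A Type II error is failing to reject H₀ when H₀ is false (false negative) — here, failing to conclude that a river's pollutant level exceeds the safe threshold when in fact it is true. Consequence: allowing unsafe pollution to continue.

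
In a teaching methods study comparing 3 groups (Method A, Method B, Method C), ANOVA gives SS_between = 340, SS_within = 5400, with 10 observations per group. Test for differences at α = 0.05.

df_between = 2, df_within = 27. F = MS_between/MS_within = 170.0/200.0 = 0.85. F_crit ≈ 3.354. Fail to reject H₀.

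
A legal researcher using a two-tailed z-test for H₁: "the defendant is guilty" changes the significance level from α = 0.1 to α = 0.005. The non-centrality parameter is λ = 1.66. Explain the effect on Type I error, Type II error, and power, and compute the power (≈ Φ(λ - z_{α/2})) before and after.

Decreasing α from 0.1 to 0.005:
• Type I error rate decreases (α is the Type I rate by definition).
• Critical value moves from z_{α/2} = 1.645 to 2.807, so power = Φ(λ - z_{α/2}) goes from Φ(1.66 - 1.645) = 0.506 to Φ(1.66 - 2.807) = 0.126.
• Type II error rate β = 1 - power therefore increases (0.494 → 0.874).
Appropriate when false positives are costly — here, convicting an innocent person.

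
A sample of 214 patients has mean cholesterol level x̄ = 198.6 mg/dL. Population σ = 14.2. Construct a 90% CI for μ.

CI = x̄ ± z*(σ/√n) = 198.6 ± 1.645(14.2/√214) = 198.6 ± 1.6 = (197.0, 200.2)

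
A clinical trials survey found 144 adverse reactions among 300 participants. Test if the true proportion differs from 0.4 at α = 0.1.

p̂ = 0.48, p₀ = 0.4. z = (p̂ - p₀)/√(p₀(1-p₀)/n) = 2.828. Critical: ±1.645. Reject H₀.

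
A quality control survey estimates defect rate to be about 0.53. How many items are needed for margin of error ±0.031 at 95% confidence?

n = z²p(1-p)/E² = 1.96²×0.53×0.47/0.031² = 995.8 → n = 996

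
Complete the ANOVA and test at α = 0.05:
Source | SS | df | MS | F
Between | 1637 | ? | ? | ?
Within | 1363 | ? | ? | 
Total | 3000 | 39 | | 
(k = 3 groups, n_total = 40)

df_between = 2, df_within = 37. MS_between = 818.5, MS_within = 36.84. F = 22.219, F_crit ≈ 3.252. Reject H₀.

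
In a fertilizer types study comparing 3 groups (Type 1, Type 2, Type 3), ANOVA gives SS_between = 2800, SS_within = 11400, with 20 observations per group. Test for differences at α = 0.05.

df_between = 2, df_within = 57. F = MS_between/MS_within = 1400.0/200.0 = 7.0. F_crit ≈ 3.159. Reject H₀. At least one mean differs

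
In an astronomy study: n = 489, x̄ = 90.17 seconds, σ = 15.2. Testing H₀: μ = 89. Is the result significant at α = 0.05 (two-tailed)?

z = (90.17 - 89)/(15.2/√489) = 1.702. Since |z| ≤ 1.96, not significant at α = 0.05.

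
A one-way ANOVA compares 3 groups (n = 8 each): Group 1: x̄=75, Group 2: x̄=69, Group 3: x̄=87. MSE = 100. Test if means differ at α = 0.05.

Grand mean = 77.0. SS_between = 1344.0, MS_between = 672.0. F = 6.72, F_crit ≈ 3.467. Reject H₀.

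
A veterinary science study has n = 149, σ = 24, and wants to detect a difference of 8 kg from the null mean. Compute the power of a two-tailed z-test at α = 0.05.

SE = σ/√n = 24/√149 = 1.966. Non-centrality λ = d/SE = 8/1.966 = 4.069. Power ≈ Φ(λ - z_{α/2}) = Φ(4.069 - 1.96) = Φ(2.109) = 0.983.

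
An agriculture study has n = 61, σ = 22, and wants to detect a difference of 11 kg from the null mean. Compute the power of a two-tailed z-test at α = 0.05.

SE = σ/√n = 22/√61 = 2.817. Non-centrality λ = d/SE = 11/2.817 = 3.905. Power ≈ Φ(λ - z_{α/2}) = Φ(3.905 - 1.96) = Φ(1.945) = 0.974.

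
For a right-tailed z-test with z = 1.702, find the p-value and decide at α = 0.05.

p = P(Z > 1.702) = 1 - Φ(1.702) ≈ 0.0444. Since p < 0.05, reject H₀ (significant) at α = 0.05.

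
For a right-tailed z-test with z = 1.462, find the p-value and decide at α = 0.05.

p = P(Z > 1.462) = 1 - Φ(1.462) ≈ 0.0719. Since p ≥ 0.05, fail to reject H₀ (not significant) at α = 0.05.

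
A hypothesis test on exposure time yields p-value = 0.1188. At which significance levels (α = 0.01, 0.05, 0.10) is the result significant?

p = 0.1188. Not significant at any of the given levels.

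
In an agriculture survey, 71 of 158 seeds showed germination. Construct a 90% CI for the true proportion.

p̂ = 0.449. CI = p̂ ± z*√(p̂(1-p̂)/n) = (0.384, 0.514)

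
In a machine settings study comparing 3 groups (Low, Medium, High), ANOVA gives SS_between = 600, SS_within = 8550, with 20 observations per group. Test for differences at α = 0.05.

df_between = 2, df_within = 57. F = MS_between/MS_within = 300.0/150.0 = 2.0. F_crit ≈ 3.159. Fail to reject H₀.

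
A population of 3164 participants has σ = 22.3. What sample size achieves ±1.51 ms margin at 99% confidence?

Without FPC: n₀ = (2.576×22.3/1.51)² = 1447.263. With FPC: n = n₀N/(n₀+N-1) = 993.2 → n = 994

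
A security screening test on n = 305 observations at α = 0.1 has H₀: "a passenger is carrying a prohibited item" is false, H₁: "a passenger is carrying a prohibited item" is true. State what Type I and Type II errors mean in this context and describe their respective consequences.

Type I (false positive): concluding that a passenger is carrying a prohibited item when it is not — detaining an innocent passenger — delay and inconvenience. Type II (false negative): failing to conclude that a passenger is carrying a prohibited item when it is — letting a prohibited item through — security breach. Which is costlier depends on domain priorities and is a judgement call rather than a statistical fact.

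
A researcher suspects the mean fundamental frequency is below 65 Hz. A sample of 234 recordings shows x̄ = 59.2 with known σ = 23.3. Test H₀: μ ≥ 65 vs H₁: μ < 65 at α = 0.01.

z = -3.808. Critical value: -2.33. Reject H₀.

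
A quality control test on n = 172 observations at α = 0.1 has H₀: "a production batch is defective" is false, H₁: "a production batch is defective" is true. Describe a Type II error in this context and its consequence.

Type II error: failing to reject H₀ when it is false — concluding that a production batch is defective is not supported when in fact it is. Consequence: shipping a defective batch — faulty products reach customers.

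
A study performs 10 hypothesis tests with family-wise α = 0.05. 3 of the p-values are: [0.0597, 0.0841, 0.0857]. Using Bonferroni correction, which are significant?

Bonferroni α = 0.05/10 = 0.005. None of the given p-values are significant.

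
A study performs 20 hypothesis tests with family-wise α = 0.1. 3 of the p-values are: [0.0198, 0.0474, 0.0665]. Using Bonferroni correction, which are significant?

Bonferroni α = 0.1/20 = 0.005. None of the given p-values are significant.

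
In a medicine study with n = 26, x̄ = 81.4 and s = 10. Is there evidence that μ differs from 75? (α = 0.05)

t = (x̄ - μ₀)/(s/√n) = (81.4 - 75)/(10/√26) = 3.263. df = 25, critical t = ±2.06. Reject H₀.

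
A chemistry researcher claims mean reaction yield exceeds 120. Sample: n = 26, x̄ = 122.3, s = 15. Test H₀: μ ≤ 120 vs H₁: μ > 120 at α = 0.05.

t = (122.3 - 120)/(15/√26) = 0.782, df = 25. Critical t = 1.708. Fail to reject H₀.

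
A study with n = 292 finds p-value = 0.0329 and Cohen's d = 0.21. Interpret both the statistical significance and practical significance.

Statistically significant (p = 0.0329 < 0.05). Cohen's d = 0.21 indicates a small effect size. Both statistical and practical significance should be considered.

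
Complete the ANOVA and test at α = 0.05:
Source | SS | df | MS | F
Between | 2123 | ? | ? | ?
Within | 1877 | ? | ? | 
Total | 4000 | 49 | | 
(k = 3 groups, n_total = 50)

df_between = 2, df_within = 47. MS_between = 1061.5, MS_within = 39.94. F = 26.58, F_crit ≈ 3.195. Reject H₀.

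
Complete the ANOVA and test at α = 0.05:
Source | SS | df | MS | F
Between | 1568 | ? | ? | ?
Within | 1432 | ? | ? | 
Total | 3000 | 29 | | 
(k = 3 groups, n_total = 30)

df_between = 2, df_within = 27. MS_between = 784.0, MS_within = 53.04. F = 14.782, F_crit ≈ 3.354. Reject H₀.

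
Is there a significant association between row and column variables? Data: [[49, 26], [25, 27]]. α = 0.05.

χ² = 3.761. df = 1, critical = 3.841. Fail to reject H₀. No evidence of dependence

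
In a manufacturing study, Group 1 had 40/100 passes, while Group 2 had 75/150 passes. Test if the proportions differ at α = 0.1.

p̂₁ = 0.4, p̂₂ = 0.5, pooled p̂ = 0.46. z = -1.554. Critical: ±1.645. Fail to reject H₀.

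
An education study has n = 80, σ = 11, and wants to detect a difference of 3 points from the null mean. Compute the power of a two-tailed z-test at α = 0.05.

SE = σ/√n = 11/√80 = 1.23. Non-centrality λ = d/SE = 3/1.23 = 2.439. Power ≈ Φ(λ - z_{α/2}) = Φ(2.439 - 1.96) = Φ(0.479) = 0.684.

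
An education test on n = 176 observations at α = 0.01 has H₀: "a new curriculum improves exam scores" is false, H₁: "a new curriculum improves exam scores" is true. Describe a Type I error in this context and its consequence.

Type I error: rejecting H₀ when it is true — concluding that a new curriculum improves exam scores when in fact it is not. Consequence: adopting a curriculum that gives no real benefit — disruption for nothing.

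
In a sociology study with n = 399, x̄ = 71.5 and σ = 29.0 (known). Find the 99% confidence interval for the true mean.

CI = x̄ ± z*(σ/√n) = 71.5 ± 2.576(29.0/√399) = 71.5 ± 3.74 = (67.76, 75.24)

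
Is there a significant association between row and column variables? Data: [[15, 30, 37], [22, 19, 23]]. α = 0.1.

χ² = 4.916. df = 2, critical = 4.605. Reject H₀. Variables are dependent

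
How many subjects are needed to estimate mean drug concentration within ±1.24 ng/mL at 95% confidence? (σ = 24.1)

n = (z*σ/E)² = (1.96×24.1/1.24)² = 1451.1 → n = 1452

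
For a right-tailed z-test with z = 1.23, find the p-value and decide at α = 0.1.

p = P(Z > 1.23) = 1 - Φ(1.23) ≈ 0.1093. Since p ≥ 0.1, fail to reject H₀ (not significant) at α = 0.1.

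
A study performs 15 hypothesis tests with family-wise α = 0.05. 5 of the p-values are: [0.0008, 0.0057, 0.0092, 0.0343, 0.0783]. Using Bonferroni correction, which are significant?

Bonferroni α = 0.05/15 = 0.00333. Significant p-values: [0.0008]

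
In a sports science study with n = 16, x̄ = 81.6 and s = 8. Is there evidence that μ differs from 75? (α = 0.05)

t = (x̄ - μ₀)/(s/√n) = (81.6 - 75)/(8/√16) = 3.3. df = 15, critical t = ±2.131. Reject H₀.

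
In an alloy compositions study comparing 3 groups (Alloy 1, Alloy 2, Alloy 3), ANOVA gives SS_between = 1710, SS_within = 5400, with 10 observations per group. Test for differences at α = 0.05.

df_between = 2, df_within = 27. F = MS_between/MS_within = 855.0/200.0 = 4.275. F_crit ≈ 3.354. Reject H₀. At least one mean differs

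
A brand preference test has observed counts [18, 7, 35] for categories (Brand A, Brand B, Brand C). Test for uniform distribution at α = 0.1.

Expected = 20 each. χ² = Σ(O-E)²/E = 19.9. df = 2, critical value = 4.605. Reject H₀.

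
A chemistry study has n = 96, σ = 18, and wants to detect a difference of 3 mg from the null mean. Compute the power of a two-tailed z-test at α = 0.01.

SE = σ/√n = 18/√96 = 1.837. Non-centrality λ = d/SE = 3/1.837 = 1.633. Power ≈ Φ(λ - z_{α/2}) = Φ(1.633 - 2.576) = Φ(-0.943) = 0.173.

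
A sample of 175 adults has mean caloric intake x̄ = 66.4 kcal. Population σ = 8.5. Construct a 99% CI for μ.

CI = x̄ ± z*(σ/√n) = 66.4 ± 2.576(8.5/√175) = 66.4 ± 1.66 = (64.74, 68.06)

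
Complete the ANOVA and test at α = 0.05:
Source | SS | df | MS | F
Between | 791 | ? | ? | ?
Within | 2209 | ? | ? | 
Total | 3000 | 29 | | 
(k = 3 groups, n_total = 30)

df_between = 2, df_within = 27. MS_between = 395.5, MS_within = 81.81. F = 4.834, F_crit ≈ 3.354. Reject H₀.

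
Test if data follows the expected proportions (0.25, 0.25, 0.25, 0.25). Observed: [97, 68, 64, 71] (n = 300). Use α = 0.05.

Expected: [75.0, 75.0, 75.0, 75.0]. χ² = 8.933. df = 3, critical = 7.815. Reject H₀.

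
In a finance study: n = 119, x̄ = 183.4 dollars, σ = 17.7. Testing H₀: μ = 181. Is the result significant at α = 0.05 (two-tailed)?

z = (183.4 - 181)/(17.7/√119) = 1.479. Since |z| ≤ 1.96, not significant at α = 0.05.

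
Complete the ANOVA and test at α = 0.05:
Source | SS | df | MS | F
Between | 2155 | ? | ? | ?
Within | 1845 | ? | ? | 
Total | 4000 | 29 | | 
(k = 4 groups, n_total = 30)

df_between = 3, df_within = 26. MS_between = 718.33, MS_within = 70.96. F = 10.123, F_crit ≈ 2.975. Reject H₀.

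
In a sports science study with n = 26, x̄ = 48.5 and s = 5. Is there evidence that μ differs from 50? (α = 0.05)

t = (x̄ - μ₀)/(s/√n) = (48.5 - 50)/(5/√26) = -1.53. df = 25, critical t = ±2.06. Fail to reject H₀.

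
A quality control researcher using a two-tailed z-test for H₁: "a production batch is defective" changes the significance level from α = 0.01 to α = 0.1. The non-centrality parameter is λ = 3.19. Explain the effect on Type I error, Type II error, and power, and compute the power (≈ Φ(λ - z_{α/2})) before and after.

Increasing α from 0.01 to 0.1:
• Type I error rate increases (α is the Type I rate by definition).
• Critical value moves from z_{α/2} = 2.576 to 1.645, so power = Φ(λ - z_{α/2}) goes from Φ(3.19 - 2.576) = 0.73 to Φ(3.19 - 1.645) = 0.939.
• Type II error rate β = 1 - power therefore decreases (0.27 → 0.061).
Appropriate when false negatives are costly — here, shipping a defective batch — faulty products reach customers.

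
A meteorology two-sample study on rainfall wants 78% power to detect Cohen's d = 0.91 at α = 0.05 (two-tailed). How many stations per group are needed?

z_{α/2} = 1.96, z_β = Φ⁻¹(0.78) = 0.772. For large effect (d = 0.91): n per group = 2(z_{α/2} + z_β)²/d² = 2(1.96 + 0.772)²/0.91² = 18.03 → 19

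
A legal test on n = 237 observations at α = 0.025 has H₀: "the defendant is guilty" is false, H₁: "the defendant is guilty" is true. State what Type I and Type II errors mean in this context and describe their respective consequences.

Type I (false positive): concluding that the defendant is guilty when it is not — convicting an innocent person. Type II (false negative): failing to conclude that the defendant is guilty when it is — acquitting a guilty person. Which is costlier depends on domain priorities and is a judgement call rather than a statistical fact.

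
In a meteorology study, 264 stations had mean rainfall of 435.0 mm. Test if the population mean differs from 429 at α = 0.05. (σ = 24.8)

z = (x̄ - μ₀)/(σ/√n) = (435.0 - 429)/(24.8/√264) = 3.931. Critical value: ±1.96. Since |3.931| > 1.96, Reject H₀.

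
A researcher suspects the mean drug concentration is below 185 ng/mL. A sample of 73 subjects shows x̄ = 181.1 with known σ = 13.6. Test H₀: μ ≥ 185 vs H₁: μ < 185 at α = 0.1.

z = -2.45. Critical value: -1.28. Reject H₀.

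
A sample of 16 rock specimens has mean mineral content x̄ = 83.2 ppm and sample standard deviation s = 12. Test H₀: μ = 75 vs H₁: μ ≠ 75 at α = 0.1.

t = (x̄ - μ₀)/(s/√n) = (83.2 - 75)/(12/√16) = 2.733. df = 15, critical t = ±1.753. Reject H₀.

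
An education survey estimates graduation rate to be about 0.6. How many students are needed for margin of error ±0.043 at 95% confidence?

n = z²p(1-p)/E² = 1.96²×0.6×0.4/0.043² = 498.6 → n = 499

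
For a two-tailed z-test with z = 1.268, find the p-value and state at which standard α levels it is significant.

p = 2·P(Z > |1.268|) = 2·(1 - Φ(1.268)) ≈ 0.2048. Not significant at any standard level.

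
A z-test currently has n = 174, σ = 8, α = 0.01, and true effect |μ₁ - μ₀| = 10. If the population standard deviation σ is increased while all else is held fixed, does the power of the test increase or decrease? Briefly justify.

Power decreases: a larger σ inflates the standard error σ/√n, pulling the sampling distribution under H₁ back toward the critical value.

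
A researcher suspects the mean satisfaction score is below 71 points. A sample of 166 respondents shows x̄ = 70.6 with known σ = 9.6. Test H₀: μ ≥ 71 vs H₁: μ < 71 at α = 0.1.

z = -0.537. Critical value: -1.28. Fail to reject H₀.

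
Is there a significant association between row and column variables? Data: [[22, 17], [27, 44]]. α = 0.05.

χ² = 3.443. df = 1, critical = 3.841. Fail to reject H₀. No evidence of dependence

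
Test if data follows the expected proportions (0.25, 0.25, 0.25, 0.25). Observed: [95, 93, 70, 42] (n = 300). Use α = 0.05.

Expected: [75.0, 75.0, 75.0, 75.0]. χ² = 24.507. df = 3, critical = 7.815. Reject H₀.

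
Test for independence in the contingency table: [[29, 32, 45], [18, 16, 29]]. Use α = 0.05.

χ² = 0.456. df = 2, critical = 5.991. Fail to reject H₀. No evidence of dependence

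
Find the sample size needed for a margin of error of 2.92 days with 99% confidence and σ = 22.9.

n = (z*σ/E)² = (2.576×22.9/2.92)² = 408.1 → n = 409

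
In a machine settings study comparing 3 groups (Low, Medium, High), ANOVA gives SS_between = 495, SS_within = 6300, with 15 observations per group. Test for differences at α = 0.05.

df_between = 2, df_within = 42. F = MS_between/MS_within = 247.5/150.0 = 1.65. F_crit ≈ 3.22. Fail to reject H₀.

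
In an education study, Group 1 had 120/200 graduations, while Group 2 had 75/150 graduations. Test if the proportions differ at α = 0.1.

p̂₁ = 0.6, p̂₂ = 0.5, pooled p̂ = 0.557. z = 1.864. Critical: ±1.645. Reject H₀.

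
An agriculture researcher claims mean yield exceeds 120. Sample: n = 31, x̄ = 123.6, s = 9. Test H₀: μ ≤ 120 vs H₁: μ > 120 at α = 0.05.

t = (123.6 - 120)/(9/√31) = 2.227, df = 30. Critical t = 1.697. Reject H₀.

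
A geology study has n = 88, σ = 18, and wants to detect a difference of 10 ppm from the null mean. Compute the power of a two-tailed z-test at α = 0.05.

SE = σ/√n = 18/√88 = 1.919. Non-centrality λ = d/SE = 10/1.919 = 5.212. Power ≈ Φ(λ - z_{α/2}) = Φ(5.212 - 1.96) = Φ(3.252) = 0.999.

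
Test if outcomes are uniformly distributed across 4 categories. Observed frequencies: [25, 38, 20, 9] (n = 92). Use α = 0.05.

Expected = 23 each. χ² = Σ(O-E)²/E = 18.87. df = 3, critical value = 7.815. Reject H₀.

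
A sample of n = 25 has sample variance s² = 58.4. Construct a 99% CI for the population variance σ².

df = 24. χ²_{0.005} = 45.559, χ²_{0.995} = 9.886. CI for σ² = ((n-1)s²/χ²_{α/2}, (n-1)s²/χ²_{1-α/2}) = (24·58.4/45.559, 24·58.4/9.886) = (30.76, 141.78)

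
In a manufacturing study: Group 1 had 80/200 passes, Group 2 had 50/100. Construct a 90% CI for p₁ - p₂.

p̂₁ = 0.4, p̂₂ = 0.5. Difference = -0.1. CI = (-0.2, 0.0)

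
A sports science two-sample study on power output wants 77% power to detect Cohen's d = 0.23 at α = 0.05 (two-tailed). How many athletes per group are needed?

z_{α/2} = 1.96, z_β = Φ⁻¹(0.77) = 0.739. For small effect (d = 0.23): n per group = 2(z_{α/2} + z_β)²/d² = 2(1.96 + 0.739)²/0.23² = 275.4 → 276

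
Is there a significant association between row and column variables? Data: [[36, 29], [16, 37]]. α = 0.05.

χ² = 7.519. df = 1, critical = 3.841. Reject H₀. Variables are dependent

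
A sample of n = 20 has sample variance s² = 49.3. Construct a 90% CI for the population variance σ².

df = 19. χ²_{0.05} = 30.144, χ²_{0.95} = 10.117. CI for σ² = ((n-1)s²/χ²_{α/2}, (n-1)s²/χ²_{1-α/2}) = (19·49.3/30.144, 19·49.3/10.117) = (31.07, 92.59)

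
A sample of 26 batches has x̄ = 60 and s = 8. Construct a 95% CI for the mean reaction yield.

CI = x̄ ± t*(s/√n) = 60 ± 2.06(8/√26) = (56.77, 63.23)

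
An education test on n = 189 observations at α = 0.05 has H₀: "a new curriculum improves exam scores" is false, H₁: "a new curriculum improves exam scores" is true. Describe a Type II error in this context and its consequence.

Type II error: failing to reject H₀ when it is false — concluding that a new curriculum improves exam scores is not supported when in fact it is. Consequence: keeping the old curriculum when the new one would have helped students.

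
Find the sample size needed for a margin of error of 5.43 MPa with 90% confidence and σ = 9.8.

n = (z*σ/E)² = (1.645×9.8/5.43)² = 8.8 → n = 9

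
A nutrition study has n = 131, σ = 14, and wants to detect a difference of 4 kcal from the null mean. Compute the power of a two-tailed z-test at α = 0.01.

SE = σ/√n = 14/√131 = 1.223. Non-centrality λ = d/SE = 4/1.223 = 3.27. Power ≈ Φ(λ - z_{α/2}) = Φ(3.27 - 2.576) = Φ(0.694) = 0.756.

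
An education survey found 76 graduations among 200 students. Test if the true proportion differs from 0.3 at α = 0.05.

p̂ = 0.38, p₀ = 0.3. z = (p̂ - p₀)/√(p₀(1-p₀)/n) = 2.469. Critical: ±1.96. Reject H₀.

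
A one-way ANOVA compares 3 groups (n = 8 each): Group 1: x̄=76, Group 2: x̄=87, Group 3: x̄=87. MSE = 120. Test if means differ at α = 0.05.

Grand mean = 83.33. SS_between = 645.33, MS_between = 322.67. F = 2.689, F_crit ≈ 3.467. Fail to reject H₀.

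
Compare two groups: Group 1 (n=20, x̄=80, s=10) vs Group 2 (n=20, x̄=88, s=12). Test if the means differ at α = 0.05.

Pooled sp = 11.05. t = -2.29, df = 38. Critical t = ±2.024. Reject H₀.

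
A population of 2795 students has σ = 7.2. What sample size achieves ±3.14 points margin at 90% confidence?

Without FPC: n₀ = (1.645×7.2/3.14)² = 14.228. With FPC: n = n₀N/(n₀+N-1) = 14.2 → n = 15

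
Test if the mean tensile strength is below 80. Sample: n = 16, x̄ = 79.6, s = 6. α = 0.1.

t = (79.6 - 80)/(6/√16) = -0.267, df = 15. Critical t = -1.341. Fail to reject H₀.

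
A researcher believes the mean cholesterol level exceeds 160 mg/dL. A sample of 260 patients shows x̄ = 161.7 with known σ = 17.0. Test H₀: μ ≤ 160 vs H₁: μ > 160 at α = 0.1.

z = 1.612. Critical value: 1.28. Reject H₀.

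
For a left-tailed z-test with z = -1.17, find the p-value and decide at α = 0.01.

p = P(Z < -1.17) = Φ(-1.17) ≈ 0.121. Since p ≥ 0.01, fail to reject H₀ (not significant) at α = 0.01.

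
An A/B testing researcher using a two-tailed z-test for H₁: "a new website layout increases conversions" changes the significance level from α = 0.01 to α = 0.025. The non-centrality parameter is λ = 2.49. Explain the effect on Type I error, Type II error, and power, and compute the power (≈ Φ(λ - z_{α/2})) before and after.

Increasing α from 0.01 to 0.025:
• Type I error rate increases (α is the Type I rate by definition).
• Critical value moves from z_{α/2} = 2.576 to 2.241, so power = Φ(λ - z_{α/2}) goes from Φ(2.49 - 2.576) = 0.466 to Φ(2.49 - 2.241) = 0.598.
• Type II error rate β = 1 - power therefore decreases (0.534 → 0.402).
Appropriate when false negatives are costly — here, discarding a layout that would have improved conversions — lost revenue.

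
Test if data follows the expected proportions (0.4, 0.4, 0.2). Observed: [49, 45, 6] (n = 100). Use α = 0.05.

Expected: [40.0, 40.0, 20.0]. χ² = 12.45. df = 2, critical = 5.991. Reject H₀.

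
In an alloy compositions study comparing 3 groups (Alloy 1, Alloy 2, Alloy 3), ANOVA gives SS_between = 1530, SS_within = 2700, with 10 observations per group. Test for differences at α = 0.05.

df_between = 2, df_within = 27. F = MS_between/MS_within = 765.0/100.0 = 7.65. F_crit ≈ 3.354. Reject H₀. At least one mean differs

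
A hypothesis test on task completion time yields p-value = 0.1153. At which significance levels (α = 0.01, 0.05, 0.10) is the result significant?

p = 0.1153. Not significant at any of the given levels.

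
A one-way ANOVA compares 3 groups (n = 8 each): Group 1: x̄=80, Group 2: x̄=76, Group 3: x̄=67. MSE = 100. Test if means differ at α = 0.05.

Grand mean = 74.33. SS_between = 709.33, MS_between = 354.67. F = 3.547, F_crit ≈ 3.467. Reject H₀.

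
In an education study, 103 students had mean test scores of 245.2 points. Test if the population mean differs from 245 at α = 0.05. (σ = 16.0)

z = (x̄ - μ₀)/(σ/√n) = (245.2 - 245)/(16.0/√103) = 0.127. Critical value: ±1.96. Since |0.127| ≤ 1.96, Fail to reject H₀.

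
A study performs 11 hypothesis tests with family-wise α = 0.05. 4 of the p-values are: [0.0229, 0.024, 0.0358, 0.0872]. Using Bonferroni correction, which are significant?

Bonferroni α = 0.05/11 = 0.00455. None of the given p-values are significant.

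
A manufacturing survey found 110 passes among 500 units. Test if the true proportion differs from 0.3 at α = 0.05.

p̂ = 0.22, p₀ = 0.3. z = (p̂ - p₀)/√(p₀(1-p₀)/n) = -3.904. Critical: ±1.96. Reject H₀.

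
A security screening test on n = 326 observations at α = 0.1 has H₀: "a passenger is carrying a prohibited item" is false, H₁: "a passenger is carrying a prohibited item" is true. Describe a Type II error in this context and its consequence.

Type II error: failing to reject H₀ when it is false — concluding that a passenger is carrying a prohibited item is not supported when in fact it is. Consequence: letting a prohibited item through — security breach.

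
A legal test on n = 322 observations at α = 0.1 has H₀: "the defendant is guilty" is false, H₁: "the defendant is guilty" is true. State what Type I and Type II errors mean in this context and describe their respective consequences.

Type I (false positive): concluding that the defendant is guilty when it is not — convicting an innocent person. Type II (false negative): failing to conclude that the defendant is guilty when it is — acquitting a guilty person. Which is costlier depends on domain priorities and is a judgement call rather than a statistical fact.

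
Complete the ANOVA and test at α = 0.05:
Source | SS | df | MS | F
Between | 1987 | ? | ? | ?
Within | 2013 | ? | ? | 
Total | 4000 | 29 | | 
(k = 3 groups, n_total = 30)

df_between = 2, df_within = 27. MS_between = 993.5, MS_within = 74.56. F = 13.326, F_crit ≈ 3.354. Reject H₀.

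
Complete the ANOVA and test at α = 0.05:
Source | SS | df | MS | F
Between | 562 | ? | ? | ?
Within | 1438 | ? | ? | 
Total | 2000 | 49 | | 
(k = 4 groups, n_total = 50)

df_between = 3, df_within = 46. MS_between = 187.33, MS_within = 31.26. F = 5.993, F_crit ≈ 2.807. Reject H₀.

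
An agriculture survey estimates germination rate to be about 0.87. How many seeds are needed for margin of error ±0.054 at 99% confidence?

n = z²p(1-p)/E² = 2.576²×0.87×0.13/0.054² = 257.4 → n = 258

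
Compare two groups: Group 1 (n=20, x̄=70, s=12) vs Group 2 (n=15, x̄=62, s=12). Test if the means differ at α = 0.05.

Pooled sp = 12.0. t = 1.952, df = 33. Critical t = ±2.035. Fail to reject H₀.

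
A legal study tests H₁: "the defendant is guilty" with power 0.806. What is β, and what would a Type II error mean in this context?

β = 1 - power = 1 - 0.806 = 0.194. A Type II error is failing to reject H₀ when H₀ is false (false negative) — here, failing to conclude that the defendant is guilty when in fact it is true. Consequence: acquitting a guilty person.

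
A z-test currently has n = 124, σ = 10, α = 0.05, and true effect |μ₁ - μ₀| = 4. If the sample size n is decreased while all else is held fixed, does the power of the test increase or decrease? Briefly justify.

Power decreases: a smaller n inflates the standard error σ/√n, pulling the sampling distribution under H₁ back toward the critical value.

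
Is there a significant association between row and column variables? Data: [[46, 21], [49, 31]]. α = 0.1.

χ² = 0.875. df = 1, critical = 2.706. Fail to reject H₀. No evidence of dependence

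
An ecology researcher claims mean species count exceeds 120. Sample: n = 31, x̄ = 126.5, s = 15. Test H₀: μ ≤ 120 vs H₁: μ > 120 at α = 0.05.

t = (126.5 - 120)/(15/√31) = 2.413, df = 30. Critical t = 1.697. Reject H₀.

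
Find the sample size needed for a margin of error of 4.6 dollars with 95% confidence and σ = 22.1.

n = (z*σ/E)² = (1.96×22.1/4.6)² = 88.7 → n = 89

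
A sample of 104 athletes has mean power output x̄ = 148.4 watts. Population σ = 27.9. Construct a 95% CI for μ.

CI = x̄ ± z*(σ/√n) = 148.4 ± 1.96(27.9/√104) = 148.4 ± 5.36 = (143.04, 153.76)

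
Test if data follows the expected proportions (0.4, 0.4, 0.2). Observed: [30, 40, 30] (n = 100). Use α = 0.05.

Expected: [40.0, 40.0, 20.0]. χ² = 7.5. df = 2, critical = 5.991. Reject H₀.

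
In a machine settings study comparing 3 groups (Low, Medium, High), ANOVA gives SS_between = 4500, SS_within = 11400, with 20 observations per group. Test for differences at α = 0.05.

df_between = 2, df_within = 57. F = MS_between/MS_within = 2250.0/200.0 = 11.25. F_crit ≈ 3.159. Reject H₀. At least one mean differs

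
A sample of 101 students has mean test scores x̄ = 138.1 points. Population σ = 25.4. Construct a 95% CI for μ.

CI = x̄ ± z*(σ/√n) = 138.1 ± 1.96(25.4/√101) = 138.1 ± 4.95 = (133.15, 143.05)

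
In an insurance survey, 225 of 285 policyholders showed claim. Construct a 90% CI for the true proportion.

p̂ = 0.789. CI = p̂ ± z*√(p̂(1-p̂)/n) = (0.75, 0.829)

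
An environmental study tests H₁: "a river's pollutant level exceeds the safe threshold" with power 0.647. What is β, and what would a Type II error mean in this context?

β = 1 - power = 1 - 0.647 = 0.353. A Type II error is failing to reject H₀ when H₀ is false (false negative) — here, failing to conclude that a river's pollutant level exceeds the safe threshold when in fact it is true. Consequence: allowing unsafe pollution to continue.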